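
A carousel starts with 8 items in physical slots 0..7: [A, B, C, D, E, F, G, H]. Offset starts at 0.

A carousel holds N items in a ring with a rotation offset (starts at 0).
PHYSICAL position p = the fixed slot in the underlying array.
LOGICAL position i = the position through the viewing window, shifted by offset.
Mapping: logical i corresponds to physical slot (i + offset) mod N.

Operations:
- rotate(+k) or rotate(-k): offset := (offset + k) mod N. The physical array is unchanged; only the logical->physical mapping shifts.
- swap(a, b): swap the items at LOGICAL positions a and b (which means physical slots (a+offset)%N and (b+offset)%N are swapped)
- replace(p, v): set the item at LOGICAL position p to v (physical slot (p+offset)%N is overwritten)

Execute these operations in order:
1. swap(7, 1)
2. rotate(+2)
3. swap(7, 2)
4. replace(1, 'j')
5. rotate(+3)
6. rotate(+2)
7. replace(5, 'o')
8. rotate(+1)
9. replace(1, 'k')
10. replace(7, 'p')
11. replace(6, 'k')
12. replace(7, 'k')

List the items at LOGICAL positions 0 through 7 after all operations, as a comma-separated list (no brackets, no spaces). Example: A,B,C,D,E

After op 1 (swap(7, 1)): offset=0, physical=[A,H,C,D,E,F,G,B], logical=[A,H,C,D,E,F,G,B]
After op 2 (rotate(+2)): offset=2, physical=[A,H,C,D,E,F,G,B], logical=[C,D,E,F,G,B,A,H]
After op 3 (swap(7, 2)): offset=2, physical=[A,E,C,D,H,F,G,B], logical=[C,D,H,F,G,B,A,E]
After op 4 (replace(1, 'j')): offset=2, physical=[A,E,C,j,H,F,G,B], logical=[C,j,H,F,G,B,A,E]
After op 5 (rotate(+3)): offset=5, physical=[A,E,C,j,H,F,G,B], logical=[F,G,B,A,E,C,j,H]
After op 6 (rotate(+2)): offset=7, physical=[A,E,C,j,H,F,G,B], logical=[B,A,E,C,j,H,F,G]
After op 7 (replace(5, 'o')): offset=7, physical=[A,E,C,j,o,F,G,B], logical=[B,A,E,C,j,o,F,G]
After op 8 (rotate(+1)): offset=0, physical=[A,E,C,j,o,F,G,B], logical=[A,E,C,j,o,F,G,B]
After op 9 (replace(1, 'k')): offset=0, physical=[A,k,C,j,o,F,G,B], logical=[A,k,C,j,o,F,G,B]
After op 10 (replace(7, 'p')): offset=0, physical=[A,k,C,j,o,F,G,p], logical=[A,k,C,j,o,F,G,p]
After op 11 (replace(6, 'k')): offset=0, physical=[A,k,C,j,o,F,k,p], logical=[A,k,C,j,o,F,k,p]
After op 12 (replace(7, 'k')): offset=0, physical=[A,k,C,j,o,F,k,k], logical=[A,k,C,j,o,F,k,k]

Answer: A,k,C,j,o,F,k,k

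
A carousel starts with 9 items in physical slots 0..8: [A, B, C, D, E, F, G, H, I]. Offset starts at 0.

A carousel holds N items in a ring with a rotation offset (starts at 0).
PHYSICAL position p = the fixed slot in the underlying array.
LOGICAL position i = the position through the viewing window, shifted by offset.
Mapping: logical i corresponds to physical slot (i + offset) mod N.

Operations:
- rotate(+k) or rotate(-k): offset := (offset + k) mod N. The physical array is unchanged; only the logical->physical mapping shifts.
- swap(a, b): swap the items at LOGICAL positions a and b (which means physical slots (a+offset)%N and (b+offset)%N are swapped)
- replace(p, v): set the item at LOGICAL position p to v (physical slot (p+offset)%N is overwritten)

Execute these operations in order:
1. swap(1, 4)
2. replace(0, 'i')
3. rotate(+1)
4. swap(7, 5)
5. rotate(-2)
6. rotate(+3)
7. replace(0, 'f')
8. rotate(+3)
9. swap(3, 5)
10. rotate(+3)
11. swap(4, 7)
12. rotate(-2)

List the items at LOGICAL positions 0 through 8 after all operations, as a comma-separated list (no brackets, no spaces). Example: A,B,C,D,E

Answer: D,H,E,i,G,f,I,B,F

Derivation:
After op 1 (swap(1, 4)): offset=0, physical=[A,E,C,D,B,F,G,H,I], logical=[A,E,C,D,B,F,G,H,I]
After op 2 (replace(0, 'i')): offset=0, physical=[i,E,C,D,B,F,G,H,I], logical=[i,E,C,D,B,F,G,H,I]
After op 3 (rotate(+1)): offset=1, physical=[i,E,C,D,B,F,G,H,I], logical=[E,C,D,B,F,G,H,I,i]
After op 4 (swap(7, 5)): offset=1, physical=[i,E,C,D,B,F,I,H,G], logical=[E,C,D,B,F,I,H,G,i]
After op 5 (rotate(-2)): offset=8, physical=[i,E,C,D,B,F,I,H,G], logical=[G,i,E,C,D,B,F,I,H]
After op 6 (rotate(+3)): offset=2, physical=[i,E,C,D,B,F,I,H,G], logical=[C,D,B,F,I,H,G,i,E]
After op 7 (replace(0, 'f')): offset=2, physical=[i,E,f,D,B,F,I,H,G], logical=[f,D,B,F,I,H,G,i,E]
After op 8 (rotate(+3)): offset=5, physical=[i,E,f,D,B,F,I,H,G], logical=[F,I,H,G,i,E,f,D,B]
After op 9 (swap(3, 5)): offset=5, physical=[i,G,f,D,B,F,I,H,E], logical=[F,I,H,E,i,G,f,D,B]
After op 10 (rotate(+3)): offset=8, physical=[i,G,f,D,B,F,I,H,E], logical=[E,i,G,f,D,B,F,I,H]
After op 11 (swap(4, 7)): offset=8, physical=[i,G,f,I,B,F,D,H,E], logical=[E,i,G,f,I,B,F,D,H]
After op 12 (rotate(-2)): offset=6, physical=[i,G,f,I,B,F,D,H,E], logical=[D,H,E,i,G,f,I,B,F]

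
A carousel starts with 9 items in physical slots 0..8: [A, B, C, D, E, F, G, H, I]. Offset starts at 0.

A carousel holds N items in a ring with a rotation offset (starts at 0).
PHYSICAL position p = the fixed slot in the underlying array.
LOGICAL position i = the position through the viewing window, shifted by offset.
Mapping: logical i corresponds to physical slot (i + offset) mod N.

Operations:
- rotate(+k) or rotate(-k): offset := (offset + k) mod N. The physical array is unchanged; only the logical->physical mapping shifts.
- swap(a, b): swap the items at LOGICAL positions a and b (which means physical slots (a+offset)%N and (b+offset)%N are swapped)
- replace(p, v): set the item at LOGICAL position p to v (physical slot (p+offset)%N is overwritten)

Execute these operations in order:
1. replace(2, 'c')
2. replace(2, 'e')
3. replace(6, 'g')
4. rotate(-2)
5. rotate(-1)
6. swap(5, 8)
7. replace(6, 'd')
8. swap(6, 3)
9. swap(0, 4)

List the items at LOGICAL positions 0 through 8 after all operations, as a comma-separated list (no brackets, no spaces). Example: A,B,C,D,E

After op 1 (replace(2, 'c')): offset=0, physical=[A,B,c,D,E,F,G,H,I], logical=[A,B,c,D,E,F,G,H,I]
After op 2 (replace(2, 'e')): offset=0, physical=[A,B,e,D,E,F,G,H,I], logical=[A,B,e,D,E,F,G,H,I]
After op 3 (replace(6, 'g')): offset=0, physical=[A,B,e,D,E,F,g,H,I], logical=[A,B,e,D,E,F,g,H,I]
After op 4 (rotate(-2)): offset=7, physical=[A,B,e,D,E,F,g,H,I], logical=[H,I,A,B,e,D,E,F,g]
After op 5 (rotate(-1)): offset=6, physical=[A,B,e,D,E,F,g,H,I], logical=[g,H,I,A,B,e,D,E,F]
After op 6 (swap(5, 8)): offset=6, physical=[A,B,F,D,E,e,g,H,I], logical=[g,H,I,A,B,F,D,E,e]
After op 7 (replace(6, 'd')): offset=6, physical=[A,B,F,d,E,e,g,H,I], logical=[g,H,I,A,B,F,d,E,e]
After op 8 (swap(6, 3)): offset=6, physical=[d,B,F,A,E,e,g,H,I], logical=[g,H,I,d,B,F,A,E,e]
After op 9 (swap(0, 4)): offset=6, physical=[d,g,F,A,E,e,B,H,I], logical=[B,H,I,d,g,F,A,E,e]

Answer: B,H,I,d,g,F,A,E,e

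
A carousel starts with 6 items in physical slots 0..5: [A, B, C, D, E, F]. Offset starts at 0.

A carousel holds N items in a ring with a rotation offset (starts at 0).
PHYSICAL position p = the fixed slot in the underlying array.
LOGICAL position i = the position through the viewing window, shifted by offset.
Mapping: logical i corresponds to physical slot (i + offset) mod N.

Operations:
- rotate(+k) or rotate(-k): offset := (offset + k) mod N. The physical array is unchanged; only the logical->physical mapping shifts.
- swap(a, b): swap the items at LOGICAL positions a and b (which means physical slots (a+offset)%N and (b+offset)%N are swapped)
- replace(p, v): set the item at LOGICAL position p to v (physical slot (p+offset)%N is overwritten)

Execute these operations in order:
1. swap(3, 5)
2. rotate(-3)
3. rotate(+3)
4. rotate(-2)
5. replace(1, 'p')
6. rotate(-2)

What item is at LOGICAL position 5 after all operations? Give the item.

After op 1 (swap(3, 5)): offset=0, physical=[A,B,C,F,E,D], logical=[A,B,C,F,E,D]
After op 2 (rotate(-3)): offset=3, physical=[A,B,C,F,E,D], logical=[F,E,D,A,B,C]
After op 3 (rotate(+3)): offset=0, physical=[A,B,C,F,E,D], logical=[A,B,C,F,E,D]
After op 4 (rotate(-2)): offset=4, physical=[A,B,C,F,E,D], logical=[E,D,A,B,C,F]
After op 5 (replace(1, 'p')): offset=4, physical=[A,B,C,F,E,p], logical=[E,p,A,B,C,F]
After op 6 (rotate(-2)): offset=2, physical=[A,B,C,F,E,p], logical=[C,F,E,p,A,B]

Answer: B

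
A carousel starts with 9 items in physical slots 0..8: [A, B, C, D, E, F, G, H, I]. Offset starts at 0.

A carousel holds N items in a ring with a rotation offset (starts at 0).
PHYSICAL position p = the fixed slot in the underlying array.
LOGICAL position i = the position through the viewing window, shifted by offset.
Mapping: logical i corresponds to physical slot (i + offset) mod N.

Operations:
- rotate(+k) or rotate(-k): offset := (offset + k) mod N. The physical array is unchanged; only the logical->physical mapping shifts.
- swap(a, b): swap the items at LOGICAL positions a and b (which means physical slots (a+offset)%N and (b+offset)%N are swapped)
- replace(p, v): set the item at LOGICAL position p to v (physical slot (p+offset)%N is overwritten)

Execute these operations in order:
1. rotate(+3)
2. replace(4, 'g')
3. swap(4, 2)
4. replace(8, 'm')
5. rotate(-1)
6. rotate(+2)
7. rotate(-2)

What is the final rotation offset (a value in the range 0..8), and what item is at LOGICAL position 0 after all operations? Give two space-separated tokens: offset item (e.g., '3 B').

Answer: 2 m

Derivation:
After op 1 (rotate(+3)): offset=3, physical=[A,B,C,D,E,F,G,H,I], logical=[D,E,F,G,H,I,A,B,C]
After op 2 (replace(4, 'g')): offset=3, physical=[A,B,C,D,E,F,G,g,I], logical=[D,E,F,G,g,I,A,B,C]
After op 3 (swap(4, 2)): offset=3, physical=[A,B,C,D,E,g,G,F,I], logical=[D,E,g,G,F,I,A,B,C]
After op 4 (replace(8, 'm')): offset=3, physical=[A,B,m,D,E,g,G,F,I], logical=[D,E,g,G,F,I,A,B,m]
After op 5 (rotate(-1)): offset=2, physical=[A,B,m,D,E,g,G,F,I], logical=[m,D,E,g,G,F,I,A,B]
After op 6 (rotate(+2)): offset=4, physical=[A,B,m,D,E,g,G,F,I], logical=[E,g,G,F,I,A,B,m,D]
After op 7 (rotate(-2)): offset=2, physical=[A,B,m,D,E,g,G,F,I], logical=[m,D,E,g,G,F,I,A,B]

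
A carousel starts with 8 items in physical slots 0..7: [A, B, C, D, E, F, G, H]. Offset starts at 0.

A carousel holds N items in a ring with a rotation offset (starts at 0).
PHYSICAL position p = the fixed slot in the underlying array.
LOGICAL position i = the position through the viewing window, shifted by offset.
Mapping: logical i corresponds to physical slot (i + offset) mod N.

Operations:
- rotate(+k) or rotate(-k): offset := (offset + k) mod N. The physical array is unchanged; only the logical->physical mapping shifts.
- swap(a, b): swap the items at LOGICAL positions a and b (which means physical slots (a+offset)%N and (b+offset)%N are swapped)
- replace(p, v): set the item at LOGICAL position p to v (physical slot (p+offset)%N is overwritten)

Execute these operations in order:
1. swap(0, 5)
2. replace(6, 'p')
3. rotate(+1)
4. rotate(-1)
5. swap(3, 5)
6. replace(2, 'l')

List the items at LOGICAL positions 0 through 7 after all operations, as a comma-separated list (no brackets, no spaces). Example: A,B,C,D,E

Answer: F,B,l,A,E,D,p,H

Derivation:
After op 1 (swap(0, 5)): offset=0, physical=[F,B,C,D,E,A,G,H], logical=[F,B,C,D,E,A,G,H]
After op 2 (replace(6, 'p')): offset=0, physical=[F,B,C,D,E,A,p,H], logical=[F,B,C,D,E,A,p,H]
After op 3 (rotate(+1)): offset=1, physical=[F,B,C,D,E,A,p,H], logical=[B,C,D,E,A,p,H,F]
After op 4 (rotate(-1)): offset=0, physical=[F,B,C,D,E,A,p,H], logical=[F,B,C,D,E,A,p,H]
After op 5 (swap(3, 5)): offset=0, physical=[F,B,C,A,E,D,p,H], logical=[F,B,C,A,E,D,p,H]
After op 6 (replace(2, 'l')): offset=0, physical=[F,B,l,A,E,D,p,H], logical=[F,B,l,A,E,D,p,H]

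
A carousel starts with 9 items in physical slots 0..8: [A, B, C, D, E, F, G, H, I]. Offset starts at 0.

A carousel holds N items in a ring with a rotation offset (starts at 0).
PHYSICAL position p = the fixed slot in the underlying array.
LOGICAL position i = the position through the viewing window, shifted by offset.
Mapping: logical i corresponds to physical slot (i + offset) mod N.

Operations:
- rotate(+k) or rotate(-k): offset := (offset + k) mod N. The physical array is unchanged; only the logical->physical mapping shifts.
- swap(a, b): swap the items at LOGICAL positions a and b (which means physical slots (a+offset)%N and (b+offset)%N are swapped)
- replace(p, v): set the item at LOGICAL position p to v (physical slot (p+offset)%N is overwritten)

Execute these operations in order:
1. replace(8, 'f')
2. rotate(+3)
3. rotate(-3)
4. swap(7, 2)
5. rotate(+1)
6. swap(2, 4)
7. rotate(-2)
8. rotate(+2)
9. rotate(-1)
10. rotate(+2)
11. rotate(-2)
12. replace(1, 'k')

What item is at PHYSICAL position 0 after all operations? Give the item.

After op 1 (replace(8, 'f')): offset=0, physical=[A,B,C,D,E,F,G,H,f], logical=[A,B,C,D,E,F,G,H,f]
After op 2 (rotate(+3)): offset=3, physical=[A,B,C,D,E,F,G,H,f], logical=[D,E,F,G,H,f,A,B,C]
After op 3 (rotate(-3)): offset=0, physical=[A,B,C,D,E,F,G,H,f], logical=[A,B,C,D,E,F,G,H,f]
After op 4 (swap(7, 2)): offset=0, physical=[A,B,H,D,E,F,G,C,f], logical=[A,B,H,D,E,F,G,C,f]
After op 5 (rotate(+1)): offset=1, physical=[A,B,H,D,E,F,G,C,f], logical=[B,H,D,E,F,G,C,f,A]
After op 6 (swap(2, 4)): offset=1, physical=[A,B,H,F,E,D,G,C,f], logical=[B,H,F,E,D,G,C,f,A]
After op 7 (rotate(-2)): offset=8, physical=[A,B,H,F,E,D,G,C,f], logical=[f,A,B,H,F,E,D,G,C]
After op 8 (rotate(+2)): offset=1, physical=[A,B,H,F,E,D,G,C,f], logical=[B,H,F,E,D,G,C,f,A]
After op 9 (rotate(-1)): offset=0, physical=[A,B,H,F,E,D,G,C,f], logical=[A,B,H,F,E,D,G,C,f]
After op 10 (rotate(+2)): offset=2, physical=[A,B,H,F,E,D,G,C,f], logical=[H,F,E,D,G,C,f,A,B]
After op 11 (rotate(-2)): offset=0, physical=[A,B,H,F,E,D,G,C,f], logical=[A,B,H,F,E,D,G,C,f]
After op 12 (replace(1, 'k')): offset=0, physical=[A,k,H,F,E,D,G,C,f], logical=[A,k,H,F,E,D,G,C,f]

Answer: A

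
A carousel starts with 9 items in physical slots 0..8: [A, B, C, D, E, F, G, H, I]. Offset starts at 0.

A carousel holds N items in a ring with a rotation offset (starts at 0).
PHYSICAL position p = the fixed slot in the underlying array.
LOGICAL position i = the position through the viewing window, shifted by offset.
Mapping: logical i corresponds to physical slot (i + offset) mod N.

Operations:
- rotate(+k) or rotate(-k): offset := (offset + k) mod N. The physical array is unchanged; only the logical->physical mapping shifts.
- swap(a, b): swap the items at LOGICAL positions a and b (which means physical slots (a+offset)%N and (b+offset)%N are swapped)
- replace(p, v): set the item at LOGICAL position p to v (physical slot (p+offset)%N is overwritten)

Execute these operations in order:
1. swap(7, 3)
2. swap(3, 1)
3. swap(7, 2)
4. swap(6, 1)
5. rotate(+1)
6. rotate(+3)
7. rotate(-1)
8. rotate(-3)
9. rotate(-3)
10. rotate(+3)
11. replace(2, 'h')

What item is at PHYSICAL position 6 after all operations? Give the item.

Answer: H

Derivation:
After op 1 (swap(7, 3)): offset=0, physical=[A,B,C,H,E,F,G,D,I], logical=[A,B,C,H,E,F,G,D,I]
After op 2 (swap(3, 1)): offset=0, physical=[A,H,C,B,E,F,G,D,I], logical=[A,H,C,B,E,F,G,D,I]
After op 3 (swap(7, 2)): offset=0, physical=[A,H,D,B,E,F,G,C,I], logical=[A,H,D,B,E,F,G,C,I]
After op 4 (swap(6, 1)): offset=0, physical=[A,G,D,B,E,F,H,C,I], logical=[A,G,D,B,E,F,H,C,I]
After op 5 (rotate(+1)): offset=1, physical=[A,G,D,B,E,F,H,C,I], logical=[G,D,B,E,F,H,C,I,A]
After op 6 (rotate(+3)): offset=4, physical=[A,G,D,B,E,F,H,C,I], logical=[E,F,H,C,I,A,G,D,B]
After op 7 (rotate(-1)): offset=3, physical=[A,G,D,B,E,F,H,C,I], logical=[B,E,F,H,C,I,A,G,D]
After op 8 (rotate(-3)): offset=0, physical=[A,G,D,B,E,F,H,C,I], logical=[A,G,D,B,E,F,H,C,I]
After op 9 (rotate(-3)): offset=6, physical=[A,G,D,B,E,F,H,C,I], logical=[H,C,I,A,G,D,B,E,F]
After op 10 (rotate(+3)): offset=0, physical=[A,G,D,B,E,F,H,C,I], logical=[A,G,D,B,E,F,H,C,I]
After op 11 (replace(2, 'h')): offset=0, physical=[A,G,h,B,E,F,H,C,I], logical=[A,G,h,B,E,F,H,C,I]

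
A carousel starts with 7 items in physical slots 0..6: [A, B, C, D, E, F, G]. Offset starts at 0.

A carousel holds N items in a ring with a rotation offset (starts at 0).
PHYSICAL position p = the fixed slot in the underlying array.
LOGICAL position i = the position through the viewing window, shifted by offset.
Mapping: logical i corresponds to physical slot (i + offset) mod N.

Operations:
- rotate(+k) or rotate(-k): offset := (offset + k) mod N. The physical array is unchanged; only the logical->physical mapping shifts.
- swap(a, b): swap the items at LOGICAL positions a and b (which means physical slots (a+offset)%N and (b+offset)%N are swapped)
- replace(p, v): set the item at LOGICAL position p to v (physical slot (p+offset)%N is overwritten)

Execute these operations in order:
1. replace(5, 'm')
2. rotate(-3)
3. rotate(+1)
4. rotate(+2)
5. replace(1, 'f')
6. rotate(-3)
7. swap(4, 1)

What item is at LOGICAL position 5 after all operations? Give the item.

Answer: C

Derivation:
After op 1 (replace(5, 'm')): offset=0, physical=[A,B,C,D,E,m,G], logical=[A,B,C,D,E,m,G]
After op 2 (rotate(-3)): offset=4, physical=[A,B,C,D,E,m,G], logical=[E,m,G,A,B,C,D]
After op 3 (rotate(+1)): offset=5, physical=[A,B,C,D,E,m,G], logical=[m,G,A,B,C,D,E]
After op 4 (rotate(+2)): offset=0, physical=[A,B,C,D,E,m,G], logical=[A,B,C,D,E,m,G]
After op 5 (replace(1, 'f')): offset=0, physical=[A,f,C,D,E,m,G], logical=[A,f,C,D,E,m,G]
After op 6 (rotate(-3)): offset=4, physical=[A,f,C,D,E,m,G], logical=[E,m,G,A,f,C,D]
After op 7 (swap(4, 1)): offset=4, physical=[A,m,C,D,E,f,G], logical=[E,f,G,A,m,C,D]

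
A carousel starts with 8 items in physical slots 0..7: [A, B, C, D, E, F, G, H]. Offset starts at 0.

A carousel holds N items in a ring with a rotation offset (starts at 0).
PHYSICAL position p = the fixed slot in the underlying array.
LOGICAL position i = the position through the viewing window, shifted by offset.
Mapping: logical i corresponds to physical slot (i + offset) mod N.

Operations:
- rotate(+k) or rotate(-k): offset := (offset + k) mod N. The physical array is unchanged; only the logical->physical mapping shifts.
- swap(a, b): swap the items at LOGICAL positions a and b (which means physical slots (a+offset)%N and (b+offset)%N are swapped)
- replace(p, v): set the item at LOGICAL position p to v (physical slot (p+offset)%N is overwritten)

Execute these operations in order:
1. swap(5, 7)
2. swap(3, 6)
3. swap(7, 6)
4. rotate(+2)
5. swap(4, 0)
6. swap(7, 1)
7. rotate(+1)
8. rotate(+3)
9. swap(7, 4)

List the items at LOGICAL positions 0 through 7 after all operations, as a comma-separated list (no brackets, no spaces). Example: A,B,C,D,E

Answer: C,D,A,G,H,B,E,F

Derivation:
After op 1 (swap(5, 7)): offset=0, physical=[A,B,C,D,E,H,G,F], logical=[A,B,C,D,E,H,G,F]
After op 2 (swap(3, 6)): offset=0, physical=[A,B,C,G,E,H,D,F], logical=[A,B,C,G,E,H,D,F]
After op 3 (swap(7, 6)): offset=0, physical=[A,B,C,G,E,H,F,D], logical=[A,B,C,G,E,H,F,D]
After op 4 (rotate(+2)): offset=2, physical=[A,B,C,G,E,H,F,D], logical=[C,G,E,H,F,D,A,B]
After op 5 (swap(4, 0)): offset=2, physical=[A,B,F,G,E,H,C,D], logical=[F,G,E,H,C,D,A,B]
After op 6 (swap(7, 1)): offset=2, physical=[A,G,F,B,E,H,C,D], logical=[F,B,E,H,C,D,A,G]
After op 7 (rotate(+1)): offset=3, physical=[A,G,F,B,E,H,C,D], logical=[B,E,H,C,D,A,G,F]
After op 8 (rotate(+3)): offset=6, physical=[A,G,F,B,E,H,C,D], logical=[C,D,A,G,F,B,E,H]
After op 9 (swap(7, 4)): offset=6, physical=[A,G,H,B,E,F,C,D], logical=[C,D,A,G,H,B,E,F]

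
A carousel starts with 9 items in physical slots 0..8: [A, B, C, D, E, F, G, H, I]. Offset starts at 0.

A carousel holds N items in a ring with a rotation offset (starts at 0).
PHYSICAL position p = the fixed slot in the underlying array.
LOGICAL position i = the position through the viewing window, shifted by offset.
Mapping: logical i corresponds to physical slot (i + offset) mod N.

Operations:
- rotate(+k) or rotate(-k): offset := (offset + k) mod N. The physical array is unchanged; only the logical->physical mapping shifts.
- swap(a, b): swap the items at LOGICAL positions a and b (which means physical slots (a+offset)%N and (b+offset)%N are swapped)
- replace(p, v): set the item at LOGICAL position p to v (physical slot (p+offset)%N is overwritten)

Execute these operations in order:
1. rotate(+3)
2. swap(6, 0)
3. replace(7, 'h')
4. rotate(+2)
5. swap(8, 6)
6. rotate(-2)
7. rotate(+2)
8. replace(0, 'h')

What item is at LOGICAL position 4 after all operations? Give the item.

After op 1 (rotate(+3)): offset=3, physical=[A,B,C,D,E,F,G,H,I], logical=[D,E,F,G,H,I,A,B,C]
After op 2 (swap(6, 0)): offset=3, physical=[D,B,C,A,E,F,G,H,I], logical=[A,E,F,G,H,I,D,B,C]
After op 3 (replace(7, 'h')): offset=3, physical=[D,h,C,A,E,F,G,H,I], logical=[A,E,F,G,H,I,D,h,C]
After op 4 (rotate(+2)): offset=5, physical=[D,h,C,A,E,F,G,H,I], logical=[F,G,H,I,D,h,C,A,E]
After op 5 (swap(8, 6)): offset=5, physical=[D,h,E,A,C,F,G,H,I], logical=[F,G,H,I,D,h,E,A,C]
After op 6 (rotate(-2)): offset=3, physical=[D,h,E,A,C,F,G,H,I], logical=[A,C,F,G,H,I,D,h,E]
After op 7 (rotate(+2)): offset=5, physical=[D,h,E,A,C,F,G,H,I], logical=[F,G,H,I,D,h,E,A,C]
After op 8 (replace(0, 'h')): offset=5, physical=[D,h,E,A,C,h,G,H,I], logical=[h,G,H,I,D,h,E,A,C]

Answer: D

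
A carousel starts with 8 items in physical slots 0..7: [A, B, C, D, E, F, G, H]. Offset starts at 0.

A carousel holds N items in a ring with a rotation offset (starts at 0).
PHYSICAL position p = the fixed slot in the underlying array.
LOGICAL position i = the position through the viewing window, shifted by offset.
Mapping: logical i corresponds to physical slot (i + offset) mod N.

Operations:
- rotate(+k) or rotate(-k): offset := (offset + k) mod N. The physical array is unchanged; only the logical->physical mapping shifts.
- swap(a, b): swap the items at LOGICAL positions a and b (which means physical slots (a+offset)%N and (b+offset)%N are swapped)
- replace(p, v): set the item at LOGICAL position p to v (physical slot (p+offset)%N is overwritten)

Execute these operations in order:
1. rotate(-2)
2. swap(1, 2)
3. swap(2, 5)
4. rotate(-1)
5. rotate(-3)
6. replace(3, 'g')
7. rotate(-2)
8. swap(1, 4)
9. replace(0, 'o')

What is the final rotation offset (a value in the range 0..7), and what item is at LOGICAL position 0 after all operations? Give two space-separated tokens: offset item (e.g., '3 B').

After op 1 (rotate(-2)): offset=6, physical=[A,B,C,D,E,F,G,H], logical=[G,H,A,B,C,D,E,F]
After op 2 (swap(1, 2)): offset=6, physical=[H,B,C,D,E,F,G,A], logical=[G,A,H,B,C,D,E,F]
After op 3 (swap(2, 5)): offset=6, physical=[D,B,C,H,E,F,G,A], logical=[G,A,D,B,C,H,E,F]
After op 4 (rotate(-1)): offset=5, physical=[D,B,C,H,E,F,G,A], logical=[F,G,A,D,B,C,H,E]
After op 5 (rotate(-3)): offset=2, physical=[D,B,C,H,E,F,G,A], logical=[C,H,E,F,G,A,D,B]
After op 6 (replace(3, 'g')): offset=2, physical=[D,B,C,H,E,g,G,A], logical=[C,H,E,g,G,A,D,B]
After op 7 (rotate(-2)): offset=0, physical=[D,B,C,H,E,g,G,A], logical=[D,B,C,H,E,g,G,A]
After op 8 (swap(1, 4)): offset=0, physical=[D,E,C,H,B,g,G,A], logical=[D,E,C,H,B,g,G,A]
After op 9 (replace(0, 'o')): offset=0, physical=[o,E,C,H,B,g,G,A], logical=[o,E,C,H,B,g,G,A]

Answer: 0 o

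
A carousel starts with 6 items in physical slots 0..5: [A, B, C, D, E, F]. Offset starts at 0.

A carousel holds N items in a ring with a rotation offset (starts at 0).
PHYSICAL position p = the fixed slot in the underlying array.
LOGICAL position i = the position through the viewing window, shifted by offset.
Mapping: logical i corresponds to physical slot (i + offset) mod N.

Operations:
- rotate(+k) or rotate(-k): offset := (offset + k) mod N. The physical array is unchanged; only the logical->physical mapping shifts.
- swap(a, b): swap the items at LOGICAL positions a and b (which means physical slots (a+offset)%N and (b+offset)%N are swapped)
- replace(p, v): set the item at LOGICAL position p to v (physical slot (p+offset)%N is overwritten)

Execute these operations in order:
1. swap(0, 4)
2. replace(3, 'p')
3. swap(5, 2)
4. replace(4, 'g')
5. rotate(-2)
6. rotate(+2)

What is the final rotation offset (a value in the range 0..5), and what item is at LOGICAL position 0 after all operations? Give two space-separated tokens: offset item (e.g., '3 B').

Answer: 0 E

Derivation:
After op 1 (swap(0, 4)): offset=0, physical=[E,B,C,D,A,F], logical=[E,B,C,D,A,F]
After op 2 (replace(3, 'p')): offset=0, physical=[E,B,C,p,A,F], logical=[E,B,C,p,A,F]
After op 3 (swap(5, 2)): offset=0, physical=[E,B,F,p,A,C], logical=[E,B,F,p,A,C]
After op 4 (replace(4, 'g')): offset=0, physical=[E,B,F,p,g,C], logical=[E,B,F,p,g,C]
After op 5 (rotate(-2)): offset=4, physical=[E,B,F,p,g,C], logical=[g,C,E,B,F,p]
After op 6 (rotate(+2)): offset=0, physical=[E,B,F,p,g,C], logical=[E,B,F,p,g,C]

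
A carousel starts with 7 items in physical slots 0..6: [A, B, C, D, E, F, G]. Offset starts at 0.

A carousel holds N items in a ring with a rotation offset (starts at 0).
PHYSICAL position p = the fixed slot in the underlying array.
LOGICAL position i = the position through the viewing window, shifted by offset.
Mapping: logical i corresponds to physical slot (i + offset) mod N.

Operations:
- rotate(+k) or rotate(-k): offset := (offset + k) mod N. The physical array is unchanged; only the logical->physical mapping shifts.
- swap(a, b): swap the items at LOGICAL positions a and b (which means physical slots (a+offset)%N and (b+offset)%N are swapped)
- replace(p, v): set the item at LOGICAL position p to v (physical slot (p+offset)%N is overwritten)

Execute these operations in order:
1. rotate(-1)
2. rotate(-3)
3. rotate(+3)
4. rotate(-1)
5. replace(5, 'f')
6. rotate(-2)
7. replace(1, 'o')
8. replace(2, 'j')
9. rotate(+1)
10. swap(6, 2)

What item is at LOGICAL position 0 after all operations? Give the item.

Answer: o

Derivation:
After op 1 (rotate(-1)): offset=6, physical=[A,B,C,D,E,F,G], logical=[G,A,B,C,D,E,F]
After op 2 (rotate(-3)): offset=3, physical=[A,B,C,D,E,F,G], logical=[D,E,F,G,A,B,C]
After op 3 (rotate(+3)): offset=6, physical=[A,B,C,D,E,F,G], logical=[G,A,B,C,D,E,F]
After op 4 (rotate(-1)): offset=5, physical=[A,B,C,D,E,F,G], logical=[F,G,A,B,C,D,E]
After op 5 (replace(5, 'f')): offset=5, physical=[A,B,C,f,E,F,G], logical=[F,G,A,B,C,f,E]
After op 6 (rotate(-2)): offset=3, physical=[A,B,C,f,E,F,G], logical=[f,E,F,G,A,B,C]
After op 7 (replace(1, 'o')): offset=3, physical=[A,B,C,f,o,F,G], logical=[f,o,F,G,A,B,C]
After op 8 (replace(2, 'j')): offset=3, physical=[A,B,C,f,o,j,G], logical=[f,o,j,G,A,B,C]
After op 9 (rotate(+1)): offset=4, physical=[A,B,C,f,o,j,G], logical=[o,j,G,A,B,C,f]
After op 10 (swap(6, 2)): offset=4, physical=[A,B,C,G,o,j,f], logical=[o,j,f,A,B,C,G]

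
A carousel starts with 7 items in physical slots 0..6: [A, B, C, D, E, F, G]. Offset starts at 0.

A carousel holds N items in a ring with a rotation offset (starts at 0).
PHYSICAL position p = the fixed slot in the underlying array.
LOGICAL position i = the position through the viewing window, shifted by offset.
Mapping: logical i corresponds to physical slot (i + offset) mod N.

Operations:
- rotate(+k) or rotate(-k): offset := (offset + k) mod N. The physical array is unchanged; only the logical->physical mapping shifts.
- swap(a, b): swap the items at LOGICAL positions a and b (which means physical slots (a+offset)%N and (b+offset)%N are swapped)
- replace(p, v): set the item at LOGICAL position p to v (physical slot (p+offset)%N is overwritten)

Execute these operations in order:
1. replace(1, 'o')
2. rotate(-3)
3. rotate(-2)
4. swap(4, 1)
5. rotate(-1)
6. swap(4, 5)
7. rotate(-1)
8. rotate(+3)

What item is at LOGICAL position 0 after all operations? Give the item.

After op 1 (replace(1, 'o')): offset=0, physical=[A,o,C,D,E,F,G], logical=[A,o,C,D,E,F,G]
After op 2 (rotate(-3)): offset=4, physical=[A,o,C,D,E,F,G], logical=[E,F,G,A,o,C,D]
After op 3 (rotate(-2)): offset=2, physical=[A,o,C,D,E,F,G], logical=[C,D,E,F,G,A,o]
After op 4 (swap(4, 1)): offset=2, physical=[A,o,C,G,E,F,D], logical=[C,G,E,F,D,A,o]
After op 5 (rotate(-1)): offset=1, physical=[A,o,C,G,E,F,D], logical=[o,C,G,E,F,D,A]
After op 6 (swap(4, 5)): offset=1, physical=[A,o,C,G,E,D,F], logical=[o,C,G,E,D,F,A]
After op 7 (rotate(-1)): offset=0, physical=[A,o,C,G,E,D,F], logical=[A,o,C,G,E,D,F]
After op 8 (rotate(+3)): offset=3, physical=[A,o,C,G,E,D,F], logical=[G,E,D,F,A,o,C]

Answer: G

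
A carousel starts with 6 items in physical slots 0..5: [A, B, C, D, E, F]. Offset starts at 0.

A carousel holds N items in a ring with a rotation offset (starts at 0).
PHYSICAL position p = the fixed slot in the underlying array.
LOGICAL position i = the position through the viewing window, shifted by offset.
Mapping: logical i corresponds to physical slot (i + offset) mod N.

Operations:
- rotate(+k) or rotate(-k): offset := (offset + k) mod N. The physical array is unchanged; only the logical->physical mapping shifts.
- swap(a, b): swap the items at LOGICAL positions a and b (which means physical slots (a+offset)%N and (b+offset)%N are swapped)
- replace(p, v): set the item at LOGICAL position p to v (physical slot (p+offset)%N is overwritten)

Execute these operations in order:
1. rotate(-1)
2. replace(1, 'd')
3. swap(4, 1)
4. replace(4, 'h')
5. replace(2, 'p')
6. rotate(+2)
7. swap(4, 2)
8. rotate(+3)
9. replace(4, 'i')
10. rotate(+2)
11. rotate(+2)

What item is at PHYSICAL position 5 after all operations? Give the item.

After op 1 (rotate(-1)): offset=5, physical=[A,B,C,D,E,F], logical=[F,A,B,C,D,E]
After op 2 (replace(1, 'd')): offset=5, physical=[d,B,C,D,E,F], logical=[F,d,B,C,D,E]
After op 3 (swap(4, 1)): offset=5, physical=[D,B,C,d,E,F], logical=[F,D,B,C,d,E]
After op 4 (replace(4, 'h')): offset=5, physical=[D,B,C,h,E,F], logical=[F,D,B,C,h,E]
After op 5 (replace(2, 'p')): offset=5, physical=[D,p,C,h,E,F], logical=[F,D,p,C,h,E]
After op 6 (rotate(+2)): offset=1, physical=[D,p,C,h,E,F], logical=[p,C,h,E,F,D]
After op 7 (swap(4, 2)): offset=1, physical=[D,p,C,F,E,h], logical=[p,C,F,E,h,D]
After op 8 (rotate(+3)): offset=4, physical=[D,p,C,F,E,h], logical=[E,h,D,p,C,F]
After op 9 (replace(4, 'i')): offset=4, physical=[D,p,i,F,E,h], logical=[E,h,D,p,i,F]
After op 10 (rotate(+2)): offset=0, physical=[D,p,i,F,E,h], logical=[D,p,i,F,E,h]
After op 11 (rotate(+2)): offset=2, physical=[D,p,i,F,E,h], logical=[i,F,E,h,D,p]

Answer: h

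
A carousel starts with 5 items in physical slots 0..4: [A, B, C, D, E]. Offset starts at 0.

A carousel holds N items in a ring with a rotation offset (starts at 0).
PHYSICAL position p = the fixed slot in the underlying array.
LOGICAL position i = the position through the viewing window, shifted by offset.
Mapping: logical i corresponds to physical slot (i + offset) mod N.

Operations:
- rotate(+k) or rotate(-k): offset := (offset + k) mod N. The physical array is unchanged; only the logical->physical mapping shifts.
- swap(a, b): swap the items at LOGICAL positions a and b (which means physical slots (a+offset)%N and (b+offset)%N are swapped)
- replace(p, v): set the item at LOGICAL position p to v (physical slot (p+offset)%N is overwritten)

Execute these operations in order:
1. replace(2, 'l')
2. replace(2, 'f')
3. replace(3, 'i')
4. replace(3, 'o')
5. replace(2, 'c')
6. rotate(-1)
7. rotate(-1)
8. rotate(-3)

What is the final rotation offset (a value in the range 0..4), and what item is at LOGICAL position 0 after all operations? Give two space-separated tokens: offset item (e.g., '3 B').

Answer: 0 A

Derivation:
After op 1 (replace(2, 'l')): offset=0, physical=[A,B,l,D,E], logical=[A,B,l,D,E]
After op 2 (replace(2, 'f')): offset=0, physical=[A,B,f,D,E], logical=[A,B,f,D,E]
After op 3 (replace(3, 'i')): offset=0, physical=[A,B,f,i,E], logical=[A,B,f,i,E]
After op 4 (replace(3, 'o')): offset=0, physical=[A,B,f,o,E], logical=[A,B,f,o,E]
After op 5 (replace(2, 'c')): offset=0, physical=[A,B,c,o,E], logical=[A,B,c,o,E]
After op 6 (rotate(-1)): offset=4, physical=[A,B,c,o,E], logical=[E,A,B,c,o]
After op 7 (rotate(-1)): offset=3, physical=[A,B,c,o,E], logical=[o,E,A,B,c]
After op 8 (rotate(-3)): offset=0, physical=[A,B,c,o,E], logical=[A,B,c,o,E]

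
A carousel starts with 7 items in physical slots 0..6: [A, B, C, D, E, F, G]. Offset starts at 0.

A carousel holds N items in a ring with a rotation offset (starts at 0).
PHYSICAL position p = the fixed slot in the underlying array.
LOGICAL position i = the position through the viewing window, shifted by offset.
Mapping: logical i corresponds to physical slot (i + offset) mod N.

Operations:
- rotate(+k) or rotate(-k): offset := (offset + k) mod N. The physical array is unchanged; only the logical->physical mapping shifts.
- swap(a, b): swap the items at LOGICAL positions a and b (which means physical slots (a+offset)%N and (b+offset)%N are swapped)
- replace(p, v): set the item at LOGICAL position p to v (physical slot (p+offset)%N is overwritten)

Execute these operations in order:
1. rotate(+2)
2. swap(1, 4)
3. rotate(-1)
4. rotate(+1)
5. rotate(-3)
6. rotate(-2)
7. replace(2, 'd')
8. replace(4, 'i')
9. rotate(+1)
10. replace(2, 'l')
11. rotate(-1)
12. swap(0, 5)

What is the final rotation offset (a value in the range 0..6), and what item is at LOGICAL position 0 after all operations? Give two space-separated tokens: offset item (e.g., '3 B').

Answer: 4 C

Derivation:
After op 1 (rotate(+2)): offset=2, physical=[A,B,C,D,E,F,G], logical=[C,D,E,F,G,A,B]
After op 2 (swap(1, 4)): offset=2, physical=[A,B,C,G,E,F,D], logical=[C,G,E,F,D,A,B]
After op 3 (rotate(-1)): offset=1, physical=[A,B,C,G,E,F,D], logical=[B,C,G,E,F,D,A]
After op 4 (rotate(+1)): offset=2, physical=[A,B,C,G,E,F,D], logical=[C,G,E,F,D,A,B]
After op 5 (rotate(-3)): offset=6, physical=[A,B,C,G,E,F,D], logical=[D,A,B,C,G,E,F]
After op 6 (rotate(-2)): offset=4, physical=[A,B,C,G,E,F,D], logical=[E,F,D,A,B,C,G]
After op 7 (replace(2, 'd')): offset=4, physical=[A,B,C,G,E,F,d], logical=[E,F,d,A,B,C,G]
After op 8 (replace(4, 'i')): offset=4, physical=[A,i,C,G,E,F,d], logical=[E,F,d,A,i,C,G]
After op 9 (rotate(+1)): offset=5, physical=[A,i,C,G,E,F,d], logical=[F,d,A,i,C,G,E]
After op 10 (replace(2, 'l')): offset=5, physical=[l,i,C,G,E,F,d], logical=[F,d,l,i,C,G,E]
After op 11 (rotate(-1)): offset=4, physical=[l,i,C,G,E,F,d], logical=[E,F,d,l,i,C,G]
After op 12 (swap(0, 5)): offset=4, physical=[l,i,E,G,C,F,d], logical=[C,F,d,l,i,E,G]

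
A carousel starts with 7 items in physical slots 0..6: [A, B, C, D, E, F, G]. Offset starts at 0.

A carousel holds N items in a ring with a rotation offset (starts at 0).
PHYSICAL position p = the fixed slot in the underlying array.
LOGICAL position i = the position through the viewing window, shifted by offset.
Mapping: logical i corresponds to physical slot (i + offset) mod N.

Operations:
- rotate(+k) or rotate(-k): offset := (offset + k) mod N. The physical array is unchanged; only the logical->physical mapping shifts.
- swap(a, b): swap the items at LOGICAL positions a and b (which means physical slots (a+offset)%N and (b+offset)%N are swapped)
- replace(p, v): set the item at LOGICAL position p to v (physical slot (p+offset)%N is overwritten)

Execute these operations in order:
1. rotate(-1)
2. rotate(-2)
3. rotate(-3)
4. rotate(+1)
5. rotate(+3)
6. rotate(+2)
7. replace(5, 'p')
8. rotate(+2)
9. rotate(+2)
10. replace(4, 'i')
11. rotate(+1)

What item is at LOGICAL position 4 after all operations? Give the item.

After op 1 (rotate(-1)): offset=6, physical=[A,B,C,D,E,F,G], logical=[G,A,B,C,D,E,F]
After op 2 (rotate(-2)): offset=4, physical=[A,B,C,D,E,F,G], logical=[E,F,G,A,B,C,D]
After op 3 (rotate(-3)): offset=1, physical=[A,B,C,D,E,F,G], logical=[B,C,D,E,F,G,A]
After op 4 (rotate(+1)): offset=2, physical=[A,B,C,D,E,F,G], logical=[C,D,E,F,G,A,B]
After op 5 (rotate(+3)): offset=5, physical=[A,B,C,D,E,F,G], logical=[F,G,A,B,C,D,E]
After op 6 (rotate(+2)): offset=0, physical=[A,B,C,D,E,F,G], logical=[A,B,C,D,E,F,G]
After op 7 (replace(5, 'p')): offset=0, physical=[A,B,C,D,E,p,G], logical=[A,B,C,D,E,p,G]
After op 8 (rotate(+2)): offset=2, physical=[A,B,C,D,E,p,G], logical=[C,D,E,p,G,A,B]
After op 9 (rotate(+2)): offset=4, physical=[A,B,C,D,E,p,G], logical=[E,p,G,A,B,C,D]
After op 10 (replace(4, 'i')): offset=4, physical=[A,i,C,D,E,p,G], logical=[E,p,G,A,i,C,D]
After op 11 (rotate(+1)): offset=5, physical=[A,i,C,D,E,p,G], logical=[p,G,A,i,C,D,E]

Answer: C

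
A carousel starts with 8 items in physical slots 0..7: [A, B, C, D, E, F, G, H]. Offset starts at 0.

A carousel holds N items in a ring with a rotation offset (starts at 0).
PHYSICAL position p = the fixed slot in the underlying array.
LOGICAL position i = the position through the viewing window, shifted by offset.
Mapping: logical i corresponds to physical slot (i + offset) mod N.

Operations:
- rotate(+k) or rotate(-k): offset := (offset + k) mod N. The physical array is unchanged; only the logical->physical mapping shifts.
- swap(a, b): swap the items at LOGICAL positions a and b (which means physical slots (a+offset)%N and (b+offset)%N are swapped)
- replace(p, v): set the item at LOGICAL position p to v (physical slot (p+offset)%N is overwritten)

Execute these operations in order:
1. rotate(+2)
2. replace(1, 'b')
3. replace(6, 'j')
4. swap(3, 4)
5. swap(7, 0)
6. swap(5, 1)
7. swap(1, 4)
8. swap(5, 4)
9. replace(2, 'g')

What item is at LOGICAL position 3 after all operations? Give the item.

After op 1 (rotate(+2)): offset=2, physical=[A,B,C,D,E,F,G,H], logical=[C,D,E,F,G,H,A,B]
After op 2 (replace(1, 'b')): offset=2, physical=[A,B,C,b,E,F,G,H], logical=[C,b,E,F,G,H,A,B]
After op 3 (replace(6, 'j')): offset=2, physical=[j,B,C,b,E,F,G,H], logical=[C,b,E,F,G,H,j,B]
After op 4 (swap(3, 4)): offset=2, physical=[j,B,C,b,E,G,F,H], logical=[C,b,E,G,F,H,j,B]
After op 5 (swap(7, 0)): offset=2, physical=[j,C,B,b,E,G,F,H], logical=[B,b,E,G,F,H,j,C]
After op 6 (swap(5, 1)): offset=2, physical=[j,C,B,H,E,G,F,b], logical=[B,H,E,G,F,b,j,C]
After op 7 (swap(1, 4)): offset=2, physical=[j,C,B,F,E,G,H,b], logical=[B,F,E,G,H,b,j,C]
After op 8 (swap(5, 4)): offset=2, physical=[j,C,B,F,E,G,b,H], logical=[B,F,E,G,b,H,j,C]
After op 9 (replace(2, 'g')): offset=2, physical=[j,C,B,F,g,G,b,H], logical=[B,F,g,G,b,H,j,C]

Answer: G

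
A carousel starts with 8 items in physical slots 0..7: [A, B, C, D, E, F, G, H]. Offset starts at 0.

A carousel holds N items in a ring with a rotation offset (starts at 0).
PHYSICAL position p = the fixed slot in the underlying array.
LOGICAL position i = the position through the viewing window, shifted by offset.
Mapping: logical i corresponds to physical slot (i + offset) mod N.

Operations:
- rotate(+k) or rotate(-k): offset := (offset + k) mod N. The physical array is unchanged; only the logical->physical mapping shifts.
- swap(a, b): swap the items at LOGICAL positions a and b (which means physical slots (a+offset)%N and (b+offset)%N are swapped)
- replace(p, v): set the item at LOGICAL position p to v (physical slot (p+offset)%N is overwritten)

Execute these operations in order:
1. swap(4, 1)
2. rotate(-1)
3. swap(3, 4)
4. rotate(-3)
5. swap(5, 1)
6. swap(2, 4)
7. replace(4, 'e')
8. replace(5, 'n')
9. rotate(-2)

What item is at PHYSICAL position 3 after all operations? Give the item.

Answer: C

Derivation:
After op 1 (swap(4, 1)): offset=0, physical=[A,E,C,D,B,F,G,H], logical=[A,E,C,D,B,F,G,H]
After op 2 (rotate(-1)): offset=7, physical=[A,E,C,D,B,F,G,H], logical=[H,A,E,C,D,B,F,G]
After op 3 (swap(3, 4)): offset=7, physical=[A,E,D,C,B,F,G,H], logical=[H,A,E,D,C,B,F,G]
After op 4 (rotate(-3)): offset=4, physical=[A,E,D,C,B,F,G,H], logical=[B,F,G,H,A,E,D,C]
After op 5 (swap(5, 1)): offset=4, physical=[A,F,D,C,B,E,G,H], logical=[B,E,G,H,A,F,D,C]
After op 6 (swap(2, 4)): offset=4, physical=[G,F,D,C,B,E,A,H], logical=[B,E,A,H,G,F,D,C]
After op 7 (replace(4, 'e')): offset=4, physical=[e,F,D,C,B,E,A,H], logical=[B,E,A,H,e,F,D,C]
After op 8 (replace(5, 'n')): offset=4, physical=[e,n,D,C,B,E,A,H], logical=[B,E,A,H,e,n,D,C]
After op 9 (rotate(-2)): offset=2, physical=[e,n,D,C,B,E,A,H], logical=[D,C,B,E,A,H,e,n]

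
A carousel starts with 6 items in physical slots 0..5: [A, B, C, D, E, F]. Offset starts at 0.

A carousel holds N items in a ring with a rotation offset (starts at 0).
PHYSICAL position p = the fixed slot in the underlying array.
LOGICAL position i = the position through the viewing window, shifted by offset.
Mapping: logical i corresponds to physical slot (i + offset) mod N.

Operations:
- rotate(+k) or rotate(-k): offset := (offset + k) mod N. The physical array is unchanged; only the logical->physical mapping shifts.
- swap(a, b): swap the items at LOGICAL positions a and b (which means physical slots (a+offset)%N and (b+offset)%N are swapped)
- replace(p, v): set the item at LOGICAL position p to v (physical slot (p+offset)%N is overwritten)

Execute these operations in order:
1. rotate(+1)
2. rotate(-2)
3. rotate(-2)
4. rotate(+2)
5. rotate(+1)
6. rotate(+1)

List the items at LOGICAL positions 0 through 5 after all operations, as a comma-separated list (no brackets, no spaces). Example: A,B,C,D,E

After op 1 (rotate(+1)): offset=1, physical=[A,B,C,D,E,F], logical=[B,C,D,E,F,A]
After op 2 (rotate(-2)): offset=5, physical=[A,B,C,D,E,F], logical=[F,A,B,C,D,E]
After op 3 (rotate(-2)): offset=3, physical=[A,B,C,D,E,F], logical=[D,E,F,A,B,C]
After op 4 (rotate(+2)): offset=5, physical=[A,B,C,D,E,F], logical=[F,A,B,C,D,E]
After op 5 (rotate(+1)): offset=0, physical=[A,B,C,D,E,F], logical=[A,B,C,D,E,F]
After op 6 (rotate(+1)): offset=1, physical=[A,B,C,D,E,F], logical=[B,C,D,E,F,A]

Answer: B,C,D,E,F,A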